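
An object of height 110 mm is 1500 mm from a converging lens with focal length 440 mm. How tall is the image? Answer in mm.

45.7 mm

1/d_i = 1/f − 1/d_o = 1/(440.0) − 1/(1500) = 0.001606, so d_i = 622.6 mm.
m = −d_i/d_o = -0.4151.
|h_i| = |m|·h_o = 0.4151 × 110 = 45.7 mm. The image is real, inverted and reduced, on the far side of the lens.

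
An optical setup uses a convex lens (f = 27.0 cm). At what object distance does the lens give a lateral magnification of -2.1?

39.9 cm

m = −d_i/d_o ⇒ d_i = −m·d_o.
1/f = 1/d_o + 1/d_i = 1/d_o − 1/(m·d_o) = (1 − 1/m)/d_o, so d_o = f(1 − 1/m) = (27.00)(1 − 1/(-2.1)) = 39.9 cm.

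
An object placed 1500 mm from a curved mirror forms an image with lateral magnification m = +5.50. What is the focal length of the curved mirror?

m = −d_i/d_o ⇒ d_i = −m·d_o = −(+5.50)·(1500) = -8250 mm.
1/f = 1/d_o + 1/d_i = 1/(1500) + 1/(-8250) = 0.0005455, so f = 1830 mm.
Since f is positive, the curved mirror is concave.

f = 1830 mm (concave)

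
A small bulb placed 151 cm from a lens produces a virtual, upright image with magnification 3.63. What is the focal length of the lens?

m = −d_i/d_o ⇒ d_i = −m·d_o = −(+3.63)·(151) = -548.1 cm.
1/f = 1/d_o + 1/d_i = 1/(151) + 1/(-548.1) = 0.004798, so f = 208 cm.
Since f is positive, the lens is converging.

f = 208 cm (converging)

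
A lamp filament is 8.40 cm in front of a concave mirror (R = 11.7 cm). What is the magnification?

f = R/2 = 11.7/2 = 5.850 cm.
1/d_i = 1/f − 1/d_o = 1/(5.850) − 1/(8.40) = 0.05189, so d_i = 19.27 cm.
m = −d_i/d_o = −(19.27)/(8.40) = -2.29.
The image is real, inverted and enlarged, in front of the mirror.

m = -2.29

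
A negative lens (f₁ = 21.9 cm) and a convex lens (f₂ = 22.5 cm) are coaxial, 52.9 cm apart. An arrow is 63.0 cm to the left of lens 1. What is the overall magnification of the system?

f₁ = −21.9 cm (diverging).
Lens 1: 1/d_i1 = 1/(-21.9) − 1/(63.0) = -0.06154, so d_i1 = -16.25 cm; m₁ = −d_i1/d_o1 = +0.2579.
d_o2 = 52.9 − (-16.25) = 69.15 cm.
Lens 2: 1/d_i2 = 1/(22.5) − 1/(69.15) = 0.02998, so d_i2 = 33.35 cm; m₂ = −d_i2/d_o2 = -0.4823.
m = m₁·m₂ = (+0.2579)(-0.4823) = -0.124.

m = -0.124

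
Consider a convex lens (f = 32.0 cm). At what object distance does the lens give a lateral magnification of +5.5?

26.2 cm

m = −d_i/d_o ⇒ d_i = −m·d_o.
1/f = 1/d_o + 1/d_i = 1/d_o − 1/(m·d_o) = (1 − 1/m)/d_o, so d_o = f(1 − 1/m) = (32.00)(1 − 1/(+5.5)) = 26.2 cm.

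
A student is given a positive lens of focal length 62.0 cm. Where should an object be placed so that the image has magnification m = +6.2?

m = −d_i/d_o ⇒ d_i = −m·d_o.
1/f = 1/d_o + 1/d_i = 1/d_o − 1/(m·d_o) = (1 − 1/m)/d_o, so d_o = f(1 − 1/m) = (62.00)(1 − 1/(+6.2)) = 52.0 cm.

52.0 cm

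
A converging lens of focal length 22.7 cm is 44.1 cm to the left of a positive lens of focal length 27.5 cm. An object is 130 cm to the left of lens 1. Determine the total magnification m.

Lens 1: 1/d_i1 = 1/(22.7) − 1/(130) = 0.03636, so d_i1 = 27.50 cm; m₁ = −d_i1/d_o1 = -0.2115.
d_o2 = 44.1 − (27.50) = 16.60 cm.
Lens 2: 1/d_i2 = 1/(27.5) − 1/(16.60) = -0.02388, so d_i2 = -41.88 cm; m₂ = −d_i2/d_o2 = +2.523.
m = m₁·m₂ = (-0.2115)(+2.523) = -0.534.

m = -0.534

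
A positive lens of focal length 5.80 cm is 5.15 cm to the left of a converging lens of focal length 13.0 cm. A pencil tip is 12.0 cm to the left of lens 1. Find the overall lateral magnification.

Lens 1: 1/d_i1 = 1/(5.80) − 1/(12.0) = 0.08908, so d_i1 = 11.23 cm; m₁ = −d_i1/d_o1 = -0.9358.
d_o2 = 5.15 − (11.23) = -6.080 cm (virtual object).
Lens 2: 1/d_i2 = 1/(13.0) − 1/(-6.080) = 0.2414, so d_i2 = 4.143 cm; m₂ = −d_i2/d_o2 = +0.6813.
m = m₁·m₂ = (-0.9358)(+0.6813) = -0.638.

m = -0.638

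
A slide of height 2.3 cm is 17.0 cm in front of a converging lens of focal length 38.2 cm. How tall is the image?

1/d_i = 1/f − 1/d_o = 1/(38.20) − 1/(17.0) = -0.03265, so d_i = -30.63 cm.
m = −d_i/d_o = +1.802.
|h_i| = |m|·h_o = 1.802 × 2.3 = 4.14 cm. The image is virtual, upright and enlarged, on the same side as the object.

4.14 cm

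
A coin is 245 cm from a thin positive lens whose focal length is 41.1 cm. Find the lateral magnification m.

m = -0.202

1/d_i = 1/f − 1/d_o = 1/(41.10) − 1/(245) = 0.02025, so d_i = 49.38 cm.
m = −d_i/d_o = −(49.38)/(245) = -0.202.
The image is real, inverted and reduced, on the far side of the lens.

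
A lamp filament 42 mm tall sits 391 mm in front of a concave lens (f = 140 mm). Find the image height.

For a concave lens, f = -140 mm.
1/d_i = 1/f − 1/d_o = 1/(-140.0) − 1/(391) = -0.009700, so d_i = -103.1 mm.
m = −d_i/d_o = +0.2637.
|h_i| = |m|·h_o = 0.2637 × 42 = 11.1 mm. The image is virtual, upright and reduced, on the same side as the object.

11.1 mm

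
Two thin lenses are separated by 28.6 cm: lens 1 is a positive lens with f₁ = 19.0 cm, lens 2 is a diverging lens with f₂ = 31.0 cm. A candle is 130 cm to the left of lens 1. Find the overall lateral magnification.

m = -0.142

Lens 1: 1/d_i1 = 1/(19.0) − 1/(130) = 0.04494, so d_i1 = 22.25 cm; m₁ = −d_i1/d_o1 = -0.1712.
d_o2 = 28.6 − (22.25) = 6.350 cm.
f₂ = −31.0 cm (diverging).
Lens 2: 1/d_i2 = 1/(-31.0) − 1/(6.350) = -0.1897, so d_i2 = -5.270 cm; m₂ = −d_i2/d_o2 = +0.8300.
m = m₁·m₂ = (-0.1712)(+0.8300) = -0.142.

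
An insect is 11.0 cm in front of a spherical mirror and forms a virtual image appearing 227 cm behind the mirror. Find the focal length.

Virtual image ⇒ d_i = −227 cm.
1/f = 1/d_o + 1/d_i = 1/(11.0) + 1/(-227) = 0.08650, so f = 11.6 cm.
Since f is positive, the spherical mirror is concave.

f = 11.6 cm (concave)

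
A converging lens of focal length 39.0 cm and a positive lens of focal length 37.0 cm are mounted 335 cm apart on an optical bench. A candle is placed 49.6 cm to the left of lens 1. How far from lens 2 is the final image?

48.9 cm

Lens 1: 1/d_i1 = 1/f₁ − 1/d_o1 = 1/(39.0) − 1/(49.6) = 0.005480, so d_i1 = 182.5 cm.
The intermediate image is 182.5 cm to the right of lens 1, which is 335 − (182.5) = 152.5 cm to the left of lens 2, so d_o2 = +152.5 cm.
Lens 2: 1/d_i2 = 1/f₂ − 1/d_o2 = 1/(37.0) − 1/(152.5) = 0.02047, so d_i2 = 48.9 cm.
The final image is real, 48.9 cm to the right of lens 2 (overall magnification ≈ 1.2).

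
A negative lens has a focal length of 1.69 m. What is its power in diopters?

P = -0.592 D

For a negative lens, f = −1.69 m.
P = 1/f = 1/(-1.69 m) = -0.592 D.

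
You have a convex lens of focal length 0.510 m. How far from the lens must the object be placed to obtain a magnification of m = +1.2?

m = −d_i/d_o ⇒ d_i = −m·d_o.
1/f = 1/d_o + 1/d_i = 1/d_o − 1/(m·d_o) = (1 − 1/m)/d_o, so d_o = f(1 − 1/m) = (0.5100)(1 − 1/(+1.2)) = 0.0850 m.

0.0850 m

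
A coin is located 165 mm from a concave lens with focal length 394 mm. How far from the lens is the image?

116 mm

For a concave lens, f = -394 mm.
Thin-lens equation: 1/s_i = 1/f − 1/s_o = 1/(-394.0) − 1/(165) = -0.002538 − 0.006061 = -0.008599, so s_i = -116 mm.
The image is virtual, upright and reduced, on the same side as the object.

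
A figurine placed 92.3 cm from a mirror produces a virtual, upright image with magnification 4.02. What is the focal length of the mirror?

m = −d_i/d_o ⇒ d_i = −m·d_o = −(+4.02)·(92.3) = -371.0 cm.
1/f = 1/d_o + 1/d_i = 1/(92.3) + 1/(-371.0) = 0.008139, so f = 123 cm.
Since f is positive, the mirror is concave.

f = 123 cm (concave)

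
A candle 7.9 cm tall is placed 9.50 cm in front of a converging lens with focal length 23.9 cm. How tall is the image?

1/d_i = 1/f − 1/d_o = 1/(23.90) − 1/(9.50) = -0.06342, so d_i = -15.77 cm.
m = −d_i/d_o = +1.660.
|h_i| = |m|·h_o = 1.660 × 7.9 = 13.1 cm. The image is virtual, upright and enlarged, on the same side as the object.

13.1 cm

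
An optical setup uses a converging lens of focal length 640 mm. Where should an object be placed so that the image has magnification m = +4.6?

m = −d_i/d_o ⇒ d_i = −m·d_o.
1/f = 1/d_o + 1/d_i = 1/d_o − 1/(m·d_o) = (1 − 1/m)/d_o, so d_o = f(1 − 1/m) = (640.0)(1 − 1/(+4.6)) = 501 mm.

501 mm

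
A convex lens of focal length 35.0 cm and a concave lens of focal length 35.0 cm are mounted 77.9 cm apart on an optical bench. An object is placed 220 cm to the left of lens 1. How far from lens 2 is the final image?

17.8 cm

Lens 1: 1/d_i1 = 1/f₁ − 1/d_o1 = 1/(35.0) − 1/(220) = 0.02403, so d_i1 = 41.62 cm.
The intermediate image is 41.62 cm to the right of lens 1, which is 77.9 − (41.62) = 36.28 cm to the left of lens 2, so d_o2 = +36.28 cm.
Lens 2 is diverging, so f₂ = −35.0 cm.
Lens 2: 1/d_i2 = 1/f₂ − 1/d_o2 = 1/(-35.0) − 1/(36.28) = -0.05613, so d_i2 = -17.8 cm.
The final image is virtual, 17.8 cm to the left of lens 2 (overall magnification ≈ -0.093).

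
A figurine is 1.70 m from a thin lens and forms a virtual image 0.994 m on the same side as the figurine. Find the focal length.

f = -2.39 m (diverging)

Virtual image ⇒ d_i = −0.994 m.
1/f = 1/d_o + 1/d_i = 1/(1.70) + 1/(-0.994) = -0.4178, so f = -2.39 m.
Since f is negative, the thin lens is diverging.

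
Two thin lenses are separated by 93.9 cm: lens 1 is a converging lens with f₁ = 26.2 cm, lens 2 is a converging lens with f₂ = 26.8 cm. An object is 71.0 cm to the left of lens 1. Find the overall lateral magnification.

Lens 1: 1/d_i1 = 1/(26.2) − 1/(71.0) = 0.02408, so d_i1 = 41.52 cm; m₁ = −d_i1/d_o1 = -0.5848.
d_o2 = 93.9 − (41.52) = 52.38 cm.
Lens 2: 1/d_i2 = 1/(26.8) − 1/(52.38) = 0.01822, so d_i2 = 54.88 cm; m₂ = −d_i2/d_o2 = -1.048.
m = m₁·m₂ = (-0.5848)(-1.048) = +0.613.

m = +0.613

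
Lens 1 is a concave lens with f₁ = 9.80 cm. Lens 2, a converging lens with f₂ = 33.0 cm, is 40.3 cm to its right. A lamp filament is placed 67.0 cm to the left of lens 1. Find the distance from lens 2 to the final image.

Lens 1 is diverging, so f₁ = −9.80 cm.
Lens 1: 1/d_i1 = 1/f₁ − 1/d_o1 = 1/(-9.80) − 1/(67.0) = -0.1170, so d_i1 = -8.549 cm.
The intermediate image is 8.549 cm to the left of lens 1 (virtual), which is 40.3 − (-8.549) = 48.85 cm to the left of lens 2, so d_o2 = +48.85 cm.
Lens 2: 1/d_i2 = 1/f₂ − 1/d_o2 = 1/(33.0) − 1/(48.85) = 0.009832, so d_i2 = 102 cm.
The final image is real, 102 cm to the right of lens 2 (overall magnification ≈ -0.27).

102 cm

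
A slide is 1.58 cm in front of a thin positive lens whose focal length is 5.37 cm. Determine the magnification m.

m = +1.42

1/d_i = 1/f − 1/d_o = 1/(5.370) − 1/(1.58) = -0.4467, so d_i = -2.239 cm.
m = −d_i/d_o = −(-2.239)/(1.58) = +1.42.
The image is virtual, upright and enlarged, on the same side as the object.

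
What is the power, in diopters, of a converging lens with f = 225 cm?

f = 225 cm = 2.25 m.
P = 1/f = 1/(2.25 m) = +0.444 D.

P = +0.444 D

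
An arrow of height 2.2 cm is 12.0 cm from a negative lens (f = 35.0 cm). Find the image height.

For a negative lens, f = -35.0 cm.
1/d_i = 1/f − 1/d_o = 1/(-35.00) − 1/(12.0) = -0.1119, so d_i = -8.936 cm.
m = −d_i/d_o = +0.7447.
|h_i| = |m|·h_o = 0.7447 × 2.2 = 1.64 cm. The image is virtual, upright and reduced, on the same side as the object.

1.64 cm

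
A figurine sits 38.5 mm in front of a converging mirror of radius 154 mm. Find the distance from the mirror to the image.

77.0 mm

f = R/2 = 154/2 = 77.00 mm.
Mirror equation: 1/v = 1/f − 1/u = 1/(77.00) − 1/(38.5) = 0.01299 − 0.02597 = -0.01299, so v = -77.0 mm.
The image is virtual, upright and enlarged, behind the mirror.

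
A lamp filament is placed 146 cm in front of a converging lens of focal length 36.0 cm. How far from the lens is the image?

47.8 cm

Lens equation: 1/q = 1/f − 1/p = 1/(36.00) − 1/(146) = 0.02778 − 0.006849 = 0.02093, so q = 47.8 cm.
The image is real, inverted and reduced, on the far side of the lens.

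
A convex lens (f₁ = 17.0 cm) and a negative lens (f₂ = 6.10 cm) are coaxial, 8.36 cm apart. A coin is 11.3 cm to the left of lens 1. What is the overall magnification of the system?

m = +0.378

Lens 1: 1/d_i1 = 1/(17.0) − 1/(11.3) = -0.02967, so d_i1 = -33.70 cm; m₁ = −d_i1/d_o1 = +2.982.
d_o2 = 8.36 − (-33.70) = 42.06 cm.
f₂ = −6.10 cm (diverging).
Lens 2: 1/d_i2 = 1/(-6.10) − 1/(42.06) = -0.1877, so d_i2 = -5.327 cm; m₂ = −d_i2/d_o2 = +0.1267.
m = m₁·m₂ = (+2.982)(+0.1267) = +0.378.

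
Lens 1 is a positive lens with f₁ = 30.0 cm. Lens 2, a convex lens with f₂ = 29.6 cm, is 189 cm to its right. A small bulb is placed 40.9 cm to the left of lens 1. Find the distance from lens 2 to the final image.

48.3 cm

Lens 1: 1/d_i1 = 1/f₁ − 1/d_o1 = 1/(30.0) − 1/(40.9) = 0.008883, so d_i1 = 112.6 cm.
The intermediate image is 112.6 cm to the right of lens 1, which is 189 − (112.6) = 76.40 cm to the left of lens 2, so d_o2 = +76.40 cm.
Lens 2: 1/d_i2 = 1/f₂ − 1/d_o2 = 1/(29.6) − 1/(76.40) = 0.02069, so d_i2 = 48.3 cm.
The final image is real, 48.3 cm to the right of lens 2 (overall magnification ≈ 1.7).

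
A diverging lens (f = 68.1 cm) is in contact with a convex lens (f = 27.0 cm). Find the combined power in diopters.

P₁ = 1/f₁ = 1/(-0.681 m) = -1.468 D; P₂ = 1/f₂ = 1/(0.270 m) = +3.704 D.
For thin lenses in contact, P = P₁ + P₂ = (-1.468) + (+3.704) = +2.24 D.

P = +2.24 D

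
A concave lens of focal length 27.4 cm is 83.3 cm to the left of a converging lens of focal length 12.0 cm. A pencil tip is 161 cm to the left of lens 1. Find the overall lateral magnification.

f₁ = −27.4 cm (diverging).
Lens 1: 1/d_i1 = 1/(-27.4) − 1/(161) = -0.04271, so d_i1 = -23.42 cm; m₁ = −d_i1/d_o1 = +0.1455.
d_o2 = 83.3 − (-23.42) = 106.7 cm.
Lens 2: 1/d_i2 = 1/(12.0) − 1/(106.7) = 0.07396, so d_i2 = 13.52 cm; m₂ = −d_i2/d_o2 = -0.1267.
m = m₁·m₂ = (+0.1455)(-0.1267) = -0.0184.

m = -0.0184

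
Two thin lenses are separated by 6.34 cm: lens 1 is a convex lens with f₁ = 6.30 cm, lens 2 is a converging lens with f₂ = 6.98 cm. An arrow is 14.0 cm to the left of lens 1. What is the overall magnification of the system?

m = -0.472

Lens 1: 1/d_i1 = 1/(6.30) − 1/(14.0) = 0.08730, so d_i1 = 11.45 cm; m₁ = −d_i1/d_o1 = -0.8179.
d_o2 = 6.34 − (11.45) = -5.110 cm (virtual object).
Lens 2: 1/d_i2 = 1/(6.98) − 1/(-5.110) = 0.3390, so d_i2 = 2.950 cm; m₂ = −d_i2/d_o2 = +0.5773.
m = m₁·m₂ = (-0.8179)(+0.5773) = -0.472.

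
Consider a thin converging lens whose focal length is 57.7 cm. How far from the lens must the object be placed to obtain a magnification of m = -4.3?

71.1 cm

m = −d_i/d_o ⇒ d_i = −m·d_o.
1/f = 1/d_o + 1/d_i = 1/d_o − 1/(m·d_o) = (1 − 1/m)/d_o, so d_o = f(1 − 1/m) = (57.70)(1 − 1/(-4.3)) = 71.1 cm.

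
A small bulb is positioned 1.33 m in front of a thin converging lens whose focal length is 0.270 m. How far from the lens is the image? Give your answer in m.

Lens equation: 1/s_i = 1/f − 1/s_o = 1/(0.2700) − 1/(1.33) = 3.704 − 0.7519 = 2.952, so s_i = 0.339 m.
The image is real, inverted and reduced, on the far side of the lens.

0.339 m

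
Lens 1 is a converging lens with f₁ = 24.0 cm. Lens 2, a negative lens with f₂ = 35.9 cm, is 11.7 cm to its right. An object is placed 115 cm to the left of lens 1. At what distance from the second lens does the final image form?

Lens 1: 1/d_i1 = 1/f₁ − 1/d_o1 = 1/(24.0) − 1/(115) = 0.03297, so d_i1 = 30.33 cm.
The intermediate image is 30.33 cm to the right of lens 1, which lies 18.63 cm to the right of lens 2 — a virtual object — so d_o2 = −18.63 cm.
Lens 2 is diverging, so f₂ = −35.9 cm.
Lens 2: 1/d_i2 = 1/f₂ − 1/d_o2 = 1/(-35.9) − 1/(-18.63) = 0.02582, so d_i2 = 38.7 cm.
The final image is real, 38.7 cm to the right of lens 2 (overall magnification ≈ -0.55).

38.7 cm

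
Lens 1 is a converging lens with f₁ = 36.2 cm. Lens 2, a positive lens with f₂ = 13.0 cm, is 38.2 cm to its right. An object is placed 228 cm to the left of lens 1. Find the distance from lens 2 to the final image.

3.52 cm

Lens 1: 1/d_i1 = 1/f₁ − 1/d_o1 = 1/(36.2) − 1/(228) = 0.02324, so d_i1 = 43.03 cm.
The intermediate image is 43.03 cm to the right of lens 1, which lies 4.830 cm to the right of lens 2 — a virtual object — so d_o2 = −4.830 cm.
Lens 2: 1/d_i2 = 1/f₂ − 1/d_o2 = 1/(13.0) − 1/(-4.830) = 0.2840, so d_i2 = 3.52 cm.
The final image is real, 3.52 cm to the right of lens 2 (overall magnification ≈ -0.14).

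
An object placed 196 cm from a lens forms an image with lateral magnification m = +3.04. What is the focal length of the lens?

f = 292 cm (converging)

m = −d_i/d_o ⇒ d_i = −m·d_o = −(+3.04)·(196) = -595.8 cm.
1/f = 1/d_o + 1/d_i = 1/(196) + 1/(-595.8) = 0.003424, so f = 292 cm.
Since f is positive, the lens is converging.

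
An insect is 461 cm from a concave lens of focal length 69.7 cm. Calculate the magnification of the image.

For a concave lens, f = -69.7 cm.
1/d_i = 1/f − 1/d_o = 1/(-69.70) − 1/(461) = -0.01652, so d_i = -60.55 cm.
m = −d_i/d_o = −(-60.55)/(461) = +0.131.
The image is virtual, upright and reduced, on the same side as the object.

m = +0.131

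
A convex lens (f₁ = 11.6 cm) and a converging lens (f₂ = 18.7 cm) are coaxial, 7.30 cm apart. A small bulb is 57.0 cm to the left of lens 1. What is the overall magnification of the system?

Lens 1: 1/d_i1 = 1/(11.6) − 1/(57.0) = 0.06866, so d_i1 = 14.56 cm; m₁ = −d_i1/d_o1 = -0.2554.
d_o2 = 7.30 − (14.56) = -7.260 cm (virtual object).
Lens 2: 1/d_i2 = 1/(18.7) − 1/(-7.260) = 0.1912, so d_i2 = 5.230 cm; m₂ = −d_i2/d_o2 = +0.7203.
m = m₁·m₂ = (-0.2554)(+0.7203) = -0.184.

m = -0.184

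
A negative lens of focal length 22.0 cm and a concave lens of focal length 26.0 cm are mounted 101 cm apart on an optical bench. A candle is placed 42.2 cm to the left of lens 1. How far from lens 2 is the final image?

21.2 cm

Lens 1 is diverging, so f₁ = −22.0 cm.
Lens 1: 1/d_i1 = 1/f₁ − 1/d_o1 = 1/(-22.0) − 1/(42.2) = -0.06915, so d_i1 = -14.46 cm.
The intermediate image is 14.46 cm to the left of lens 1 (virtual), which is 101 − (-14.46) = 115.5 cm to the left of lens 2, so d_o2 = +115.5 cm.
Lens 2 is diverging, so f₂ = −26.0 cm.
Lens 2: 1/d_i2 = 1/f₂ − 1/d_o2 = 1/(-26.0) − 1/(115.5) = -0.04712, so d_i2 = -21.2 cm.
The final image is virtual, 21.2 cm to the left of lens 2 (overall magnification ≈ 0.063).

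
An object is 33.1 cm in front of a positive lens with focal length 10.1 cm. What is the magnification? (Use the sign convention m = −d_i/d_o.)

m = -0.439

1/d_i = 1/f − 1/d_o = 1/(10.10) − 1/(33.1) = 0.06880, so d_i = 14.54 cm.
m = −d_i/d_o = −(14.54)/(33.1) = -0.439.
The image is real, inverted and reduced, on the far side of the lens.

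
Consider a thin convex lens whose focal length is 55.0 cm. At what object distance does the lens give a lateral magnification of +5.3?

m = −d_i/d_o ⇒ d_i = −m·d_o.
1/f = 1/d_o + 1/d_i = 1/d_o − 1/(m·d_o) = (1 − 1/m)/d_o, so d_o = f(1 − 1/m) = (55.00)(1 − 1/(+5.3)) = 44.6 cm.

44.6 cm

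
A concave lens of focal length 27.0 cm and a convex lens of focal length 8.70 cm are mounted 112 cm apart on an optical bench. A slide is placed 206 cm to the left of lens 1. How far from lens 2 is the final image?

Lens 1 is diverging, so f₁ = −27.0 cm.
Lens 1: 1/d_i1 = 1/f₁ − 1/d_o1 = 1/(-27.0) − 1/(206) = -0.04189, so d_i1 = -23.87 cm.
The intermediate image is 23.87 cm to the left of lens 1 (virtual), which is 112 − (-23.87) = 135.9 cm to the left of lens 2, so d_o2 = +135.9 cm.
Lens 2: 1/d_i2 = 1/f₂ − 1/d_o2 = 1/(8.70) − 1/(135.9) = 0.1076, so d_i2 = 9.30 cm.
The final image is real, 9.30 cm to the right of lens 2 (overall magnification ≈ -0.0079).

9.30 cm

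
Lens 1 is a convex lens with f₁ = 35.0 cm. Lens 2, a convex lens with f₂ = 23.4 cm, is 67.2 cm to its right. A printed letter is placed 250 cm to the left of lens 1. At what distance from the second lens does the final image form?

Lens 1: 1/d_i1 = 1/f₁ − 1/d_o1 = 1/(35.0) − 1/(250) = 0.02457, so d_i1 = 40.70 cm.
The intermediate image is 40.70 cm to the right of lens 1, which is 67.2 − (40.70) = 26.50 cm to the left of lens 2, so d_o2 = +26.50 cm.
Lens 2: 1/d_i2 = 1/f₂ − 1/d_o2 = 1/(23.4) − 1/(26.50) = 0.004999, so d_i2 = 200 cm.
The final image is real, 200 cm to the right of lens 2 (overall magnification ≈ 1.2).

200 cm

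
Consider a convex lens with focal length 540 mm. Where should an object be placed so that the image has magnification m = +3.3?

376 mm

m = −d_i/d_o ⇒ d_i = −m·d_o.
1/f = 1/d_o + 1/d_i = 1/d_o − 1/(m·d_o) = (1 − 1/m)/d_o, so d_o = f(1 − 1/m) = (540.0)(1 − 1/(+3.3)) = 376 mm.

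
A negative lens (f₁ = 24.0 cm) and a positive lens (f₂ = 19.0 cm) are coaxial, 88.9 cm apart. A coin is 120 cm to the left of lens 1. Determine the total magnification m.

f₁ = −24.0 cm (diverging).
Lens 1: 1/d_i1 = 1/(-24.0) − 1/(120) = -0.05000, so d_i1 = -20.00 cm; m₁ = −d_i1/d_o1 = +0.1667.
d_o2 = 88.9 − (-20.00) = 108.9 cm.
Lens 2: 1/d_i2 = 1/(19.0) − 1/(108.9) = 0.04345, so d_i2 = 23.02 cm; m₂ = −d_i2/d_o2 = -0.2113.
m = m₁·m₂ = (+0.1667)(-0.2113) = -0.0352.

m = -0.0352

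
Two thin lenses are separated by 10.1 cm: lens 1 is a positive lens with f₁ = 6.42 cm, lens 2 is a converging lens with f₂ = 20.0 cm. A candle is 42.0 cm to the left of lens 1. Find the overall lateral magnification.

m = -0.206

Lens 1: 1/d_i1 = 1/(6.42) − 1/(42.0) = 0.1320, so d_i1 = 7.578 cm; m₁ = −d_i1/d_o1 = -0.1804.
d_o2 = 10.1 − (7.578) = 2.522 cm.
Lens 2: 1/d_i2 = 1/(20.0) − 1/(2.522) = -0.3465, so d_i2 = -2.886 cm; m₂ = −d_i2/d_o2 = +1.144.
m = m₁·m₂ = (-0.1804)(+1.144) = -0.206.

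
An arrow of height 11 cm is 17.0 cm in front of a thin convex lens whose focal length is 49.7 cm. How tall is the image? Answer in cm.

16.7 cm

1/d_i = 1/f − 1/d_o = 1/(49.70) − 1/(17.0) = -0.03870, so d_i = -25.84 cm.
m = −d_i/d_o = +1.520.
|h_i| = |m|·h_o = 1.520 × 11 = 16.7 cm. The image is virtual, upright and enlarged, on the same side as the object.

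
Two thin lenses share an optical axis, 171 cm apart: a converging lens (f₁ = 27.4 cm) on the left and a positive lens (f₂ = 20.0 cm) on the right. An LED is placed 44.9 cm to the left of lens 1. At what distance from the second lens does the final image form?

Lens 1: 1/d_i1 = 1/f₁ − 1/d_o1 = 1/(27.4) − 1/(44.9) = 0.01422, so d_i1 = 70.30 cm.
The intermediate image is 70.30 cm to the right of lens 1, which is 171 − (70.30) = 100.7 cm to the left of lens 2, so d_o2 = +100.7 cm.
Lens 2: 1/d_i2 = 1/f₂ − 1/d_o2 = 1/(20.0) − 1/(100.7) = 0.04007, so d_i2 = 25.0 cm.
The final image is real, 25.0 cm to the right of lens 2 (overall magnification ≈ 0.39).

25.0 cm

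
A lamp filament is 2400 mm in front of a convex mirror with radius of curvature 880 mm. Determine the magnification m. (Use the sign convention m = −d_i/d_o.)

m = +0.155

f = R/2 = 880/2 = 440.0 mm; for a convex mirror, f = -440.0 mm.
1/d_i = 1/f − 1/d_o = 1/(-440.0) − 1/(2400) = -0.002689, so d_i = -371.8 mm.
m = −d_i/d_o = −(-371.8)/(2400) = +0.155.
The image is virtual, upright and reduced, behind the mirror.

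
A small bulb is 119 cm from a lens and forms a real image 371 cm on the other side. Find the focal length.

Real image ⇒ d_i = +371 cm.
1/f = 1/d_o + 1/d_i = 1/(119) + 1/(371) = 0.01110, so f = 90.1 cm.
Since f is positive, the lens is converging.

f = 90.1 cm (converging)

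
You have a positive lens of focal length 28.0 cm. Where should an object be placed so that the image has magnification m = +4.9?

22.3 cm

m = −d_i/d_o ⇒ d_i = −m·d_o.
1/f = 1/d_o + 1/d_i = 1/d_o − 1/(m·d_o) = (1 − 1/m)/d_o, so d_o = f(1 − 1/m) = (28.00)(1 − 1/(+4.9)) = 22.3 cm.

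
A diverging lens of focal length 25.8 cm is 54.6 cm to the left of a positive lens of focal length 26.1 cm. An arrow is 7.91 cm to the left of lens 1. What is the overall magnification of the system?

f₁ = −25.8 cm (diverging).
Lens 1: 1/d_i1 = 1/(-25.8) − 1/(7.91) = -0.1652, so d_i1 = -6.054 cm; m₁ = −d_i1/d_o1 = +0.7654.
d_o2 = 54.6 − (-6.054) = 60.65 cm.
Lens 2: 1/d_i2 = 1/(26.1) − 1/(60.65) = 0.02183, so d_i2 = 45.82 cm; m₂ = −d_i2/d_o2 = -0.7554.
m = m₁·m₂ = (+0.7654)(-0.7554) = -0.578.

m = -0.578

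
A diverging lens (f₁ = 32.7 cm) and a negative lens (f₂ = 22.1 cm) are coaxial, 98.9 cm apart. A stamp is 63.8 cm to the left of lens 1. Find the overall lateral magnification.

f₁ = −32.7 cm (diverging).
Lens 1: 1/d_i1 = 1/(-32.7) − 1/(63.8) = -0.04626, so d_i1 = -21.62 cm; m₁ = −d_i1/d_o1 = +0.3389.
d_o2 = 98.9 − (-21.62) = 120.5 cm.
f₂ = −22.1 cm (diverging).
Lens 2: 1/d_i2 = 1/(-22.1) − 1/(120.5) = -0.05355, so d_i2 = -18.67 cm; m₂ = −d_i2/d_o2 = +0.1550.
m = m₁·m₂ = (+0.3389)(+0.1550) = +0.0525.

m = +0.0525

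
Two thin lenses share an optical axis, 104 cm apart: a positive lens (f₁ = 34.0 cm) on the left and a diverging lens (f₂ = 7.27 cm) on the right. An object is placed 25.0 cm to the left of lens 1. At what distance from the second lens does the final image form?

Lens 1: 1/d_i1 = 1/f₁ − 1/d_o1 = 1/(34.0) − 1/(25.0) = -0.01059, so d_i1 = -94.44 cm.
The intermediate image is 94.44 cm to the left of lens 1 (virtual), which is 104 − (-94.44) = 198.4 cm to the left of lens 2, so d_o2 = +198.4 cm.
Lens 2 is diverging, so f₂ = −7.27 cm.
Lens 2: 1/d_i2 = 1/f₂ − 1/d_o2 = 1/(-7.27) − 1/(198.4) = -0.1426, so d_i2 = -7.01 cm.
The final image is virtual, 7.01 cm to the left of lens 2 (overall magnification ≈ 0.13).

7.01 cm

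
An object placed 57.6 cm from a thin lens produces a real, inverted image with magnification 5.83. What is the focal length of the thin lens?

f = 49.2 cm (converging)

m = −d_i/d_o ⇒ d_i = −m·d_o = −(-5.83)·(57.6) = 335.8 cm.
1/f = 1/d_o + 1/d_i = 1/(57.6) + 1/(335.8) = 0.02034, so f = 49.2 cm.
Since f is positive, the thin lens is converging.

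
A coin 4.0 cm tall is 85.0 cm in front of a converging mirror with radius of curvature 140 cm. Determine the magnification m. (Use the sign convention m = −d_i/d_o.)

f = R/2 = 140/2 = 70.00 cm.
1/d_i = 1/f − 1/d_o = 1/(70.00) − 1/(85.0) = 0.002521, so d_i = 396.7 cm.
m = −d_i/d_o = −(396.7)/(85.0) = -4.67.
The image is real, inverted and enlarged, in front of the mirror.

m = -4.67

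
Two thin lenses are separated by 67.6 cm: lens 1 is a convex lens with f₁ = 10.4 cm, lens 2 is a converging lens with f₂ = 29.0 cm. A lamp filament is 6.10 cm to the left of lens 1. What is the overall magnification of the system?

Lens 1: 1/d_i1 = 1/(10.4) − 1/(6.10) = -0.06778, so d_i1 = -14.75 cm; m₁ = −d_i1/d_o1 = +2.418.
d_o2 = 67.6 − (-14.75) = 82.35 cm.
Lens 2: 1/d_i2 = 1/(29.0) − 1/(82.35) = 0.02234, so d_i2 = 44.76 cm; m₂ = −d_i2/d_o2 = -0.5436.
m = m₁·m₂ = (+2.418)(-0.5436) = -1.31.

m = -1.31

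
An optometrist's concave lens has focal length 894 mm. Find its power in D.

For a concave lens, f = −894 mm.
f = -89.4 cm = -0.894 m.
P = 1/f = 1/(-0.894 m) = -1.12 D.

P = -1.12 D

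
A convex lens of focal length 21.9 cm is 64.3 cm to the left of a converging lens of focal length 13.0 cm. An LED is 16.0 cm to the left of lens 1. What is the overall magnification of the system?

Lens 1: 1/d_i1 = 1/(21.9) − 1/(16.0) = -0.01684, so d_i1 = -59.39 cm; m₁ = −d_i1/d_o1 = +3.712.
d_o2 = 64.3 − (-59.39) = 123.7 cm.
Lens 2: 1/d_i2 = 1/(13.0) − 1/(123.7) = 0.06884, so d_i2 = 14.53 cm; m₂ = −d_i2/d_o2 = -0.1174.
m = m₁·m₂ = (+3.712)(-0.1174) = -0.436.

m = -0.436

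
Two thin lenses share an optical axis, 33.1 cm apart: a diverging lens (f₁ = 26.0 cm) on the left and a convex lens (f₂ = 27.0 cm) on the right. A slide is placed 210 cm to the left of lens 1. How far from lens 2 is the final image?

Lens 1 is diverging, so f₁ = −26.0 cm.
Lens 1: 1/d_i1 = 1/f₁ − 1/d_o1 = 1/(-26.0) − 1/(210) = -0.04322, so d_i1 = -23.14 cm.
The intermediate image is 23.14 cm to the left of lens 1 (virtual), which is 33.1 − (-23.14) = 56.24 cm to the left of lens 2, so d_o2 = +56.24 cm.
Lens 2: 1/d_i2 = 1/f₂ − 1/d_o2 = 1/(27.0) − 1/(56.24) = 0.01926, so d_i2 = 51.9 cm.
The final image is real, 51.9 cm to the right of lens 2 (overall magnification ≈ -0.10).

51.9 cm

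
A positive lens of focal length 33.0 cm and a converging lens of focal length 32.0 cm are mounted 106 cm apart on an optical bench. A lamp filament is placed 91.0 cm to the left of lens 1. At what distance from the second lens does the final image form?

Lens 1: 1/d_i1 = 1/f₁ − 1/d_o1 = 1/(33.0) − 1/(91.0) = 0.01931, so d_i1 = 51.78 cm.
The intermediate image is 51.78 cm to the right of lens 1, which is 106 − (51.78) = 54.22 cm to the left of lens 2, so d_o2 = +54.22 cm.
Lens 2: 1/d_i2 = 1/f₂ − 1/d_o2 = 1/(32.0) − 1/(54.22) = 0.01281, so d_i2 = 78.1 cm.
The final image is real, 78.1 cm to the right of lens 2 (overall magnification ≈ 0.82).

78.1 cm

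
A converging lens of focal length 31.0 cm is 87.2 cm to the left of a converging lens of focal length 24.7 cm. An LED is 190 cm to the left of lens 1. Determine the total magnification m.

Lens 1: 1/d_i1 = 1/(31.0) − 1/(190) = 0.02699, so d_i1 = 37.04 cm; m₁ = −d_i1/d_o1 = -0.1949.
d_o2 = 87.2 − (37.04) = 50.16 cm.
Lens 2: 1/d_i2 = 1/(24.7) − 1/(50.16) = 0.02055, so d_i2 = 48.66 cm; m₂ = −d_i2/d_o2 = -0.9701.
m = m₁·m₂ = (-0.1949)(-0.9701) = +0.189.

m = +0.189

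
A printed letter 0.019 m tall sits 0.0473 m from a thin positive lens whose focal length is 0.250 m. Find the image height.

0.0234 m

1/d_i = 1/f − 1/d_o = 1/(0.2500) − 1/(0.0473) = -17.14, so d_i = -0.05834 m.
m = −d_i/d_o = +1.233.
|h_i| = |m|·h_o = 1.233 × 0.019 = 0.0234 m. The image is virtual, upright and enlarged, on the same side as the object.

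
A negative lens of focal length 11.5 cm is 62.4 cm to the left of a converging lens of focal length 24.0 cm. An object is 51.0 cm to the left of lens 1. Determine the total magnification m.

m = -0.0924

f₁ = −11.5 cm (diverging).
Lens 1: 1/d_i1 = 1/(-11.5) − 1/(51.0) = -0.1066, so d_i1 = -9.384 cm; m₁ = −d_i1/d_o1 = +0.1840.
d_o2 = 62.4 − (-9.384) = 71.78 cm.
Lens 2: 1/d_i2 = 1/(24.0) − 1/(71.78) = 0.02774, so d_i2 = 36.06 cm; m₂ = −d_i2/d_o2 = -0.5023.
m = m₁·m₂ = (+0.1840)(-0.5023) = -0.0924.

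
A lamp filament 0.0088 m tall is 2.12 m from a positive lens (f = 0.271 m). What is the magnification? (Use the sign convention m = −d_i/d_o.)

m = -0.147

1/d_i = 1/f − 1/d_o = 1/(0.2710) − 1/(2.12) = 3.218, so d_i = 0.3107 m.
m = −d_i/d_o = −(0.3107)/(2.12) = -0.147.
The image is real, inverted and reduced, on the far side of the lens.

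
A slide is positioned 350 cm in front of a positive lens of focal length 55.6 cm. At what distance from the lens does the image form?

66.1 cm

Lens equation: 1/v = 1/f − 1/u = 1/(55.60) − 1/(350) = 0.01799 − 0.002857 = 0.01513, so v = 66.1 cm.
The image is real, inverted and reduced, on the far side of the lens.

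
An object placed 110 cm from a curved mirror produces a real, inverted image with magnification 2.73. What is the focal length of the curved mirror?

m = −d_i/d_o ⇒ d_i = −m·d_o = −(-2.73)·(110) = 300.3 cm.
1/f = 1/d_o + 1/d_i = 1/(110) + 1/(300.3) = 0.01242, so f = 80.5 cm.
Since f is positive, the curved mirror is concave.

f = 80.5 cm (concave)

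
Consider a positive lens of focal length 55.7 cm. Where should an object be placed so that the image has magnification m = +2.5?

33.4 cm

m = −d_i/d_o ⇒ d_i = −m·d_o.
1/f = 1/d_o + 1/d_i = 1/d_o − 1/(m·d_o) = (1 − 1/m)/d_o, so d_o = f(1 − 1/m) = (55.70)(1 − 1/(+2.5)) = 33.4 cm.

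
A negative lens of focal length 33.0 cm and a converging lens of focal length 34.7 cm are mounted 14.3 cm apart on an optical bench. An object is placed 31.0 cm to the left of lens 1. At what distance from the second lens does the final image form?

Lens 1 is diverging, so f₁ = −33.0 cm.
Lens 1: 1/d_i1 = 1/f₁ − 1/d_o1 = 1/(-33.0) − 1/(31.0) = -0.06256, so d_i1 = -15.98 cm.
The intermediate image is 15.98 cm to the left of lens 1 (virtual), which is 14.3 − (-15.98) = 30.28 cm to the left of lens 2, so d_o2 = +30.28 cm.
Lens 2: 1/d_i2 = 1/f₂ − 1/d_o2 = 1/(34.7) − 1/(30.28) = -0.004207, so d_i2 = -238 cm.
The final image is virtual, 238 cm to the left of lens 2 (overall magnification ≈ 4.1).

238 cm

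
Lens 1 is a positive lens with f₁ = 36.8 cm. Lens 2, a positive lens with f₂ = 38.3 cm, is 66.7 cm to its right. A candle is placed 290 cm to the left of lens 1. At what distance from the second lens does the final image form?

68.4 cm

Lens 1: 1/d_i1 = 1/f₁ − 1/d_o1 = 1/(36.8) − 1/(290) = 0.02373, so d_i1 = 42.15 cm.
The intermediate image is 42.15 cm to the right of lens 1, which is 66.7 − (42.15) = 24.55 cm to the left of lens 2, so d_o2 = +24.55 cm.
Lens 2: 1/d_i2 = 1/f₂ − 1/d_o2 = 1/(38.3) − 1/(24.55) = -0.01462, so d_i2 = -68.4 cm.
The final image is virtual, 68.4 cm to the left of lens 2 (overall magnification ≈ -0.40).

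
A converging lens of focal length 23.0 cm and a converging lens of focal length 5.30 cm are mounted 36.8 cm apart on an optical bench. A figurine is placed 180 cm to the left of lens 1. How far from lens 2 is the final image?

Lens 1: 1/d_i1 = 1/f₁ − 1/d_o1 = 1/(23.0) − 1/(180) = 0.03792, so d_i1 = 26.37 cm.
The intermediate image is 26.37 cm to the right of lens 1, which is 36.8 − (26.37) = 10.43 cm to the left of lens 2, so d_o2 = +10.43 cm.
Lens 2: 1/d_i2 = 1/f₂ − 1/d_o2 = 1/(5.30) − 1/(10.43) = 0.09280, so d_i2 = 10.8 cm.
The final image is real, 10.8 cm to the right of lens 2 (overall magnification ≈ 0.15).

10.8 cm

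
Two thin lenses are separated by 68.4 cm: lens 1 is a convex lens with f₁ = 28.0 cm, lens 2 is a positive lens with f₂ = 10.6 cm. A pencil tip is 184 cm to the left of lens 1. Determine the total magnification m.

Lens 1: 1/d_i1 = 1/(28.0) − 1/(184) = 0.03028, so d_i1 = 33.03 cm; m₁ = −d_i1/d_o1 = -0.1795.
d_o2 = 68.4 − (33.03) = 35.37 cm.
Lens 2: 1/d_i2 = 1/(10.6) − 1/(35.37) = 0.06607, so d_i2 = 15.14 cm; m₂ = −d_i2/d_o2 = -0.4279.
m = m₁·m₂ = (-0.1795)(-0.4279) = +0.0768.

m = +0.0768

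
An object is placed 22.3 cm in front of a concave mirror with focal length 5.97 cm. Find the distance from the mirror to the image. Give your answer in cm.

Mirror equation: 1/v = 1/f − 1/u = 1/(5.970) − 1/(22.3) = 0.1675 − 0.04484 = 0.1227, so v = 8.15 cm.
The image is real, inverted and reduced, in front of the mirror.

8.15 cm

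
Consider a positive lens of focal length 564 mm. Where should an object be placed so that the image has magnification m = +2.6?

347 mm

m = −d_i/d_o ⇒ d_i = −m·d_o.
1/f = 1/d_o + 1/d_i = 1/d_o − 1/(m·d_o) = (1 − 1/m)/d_o, so d_o = f(1 − 1/m) = (564.0)(1 − 1/(+2.6)) = 347 mm.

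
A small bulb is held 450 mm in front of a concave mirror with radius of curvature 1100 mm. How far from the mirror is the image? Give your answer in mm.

2480 mm

f = R/2 = 1100/2 = 550.0 mm.
Mirror equation: 1/v = 1/f − 1/u = 1/(550.0) − 1/(450) = 0.001818 − 0.002222 = -0.0004040, so v = -2480 mm.
The image is virtual, upright and enlarged, behind the mirror.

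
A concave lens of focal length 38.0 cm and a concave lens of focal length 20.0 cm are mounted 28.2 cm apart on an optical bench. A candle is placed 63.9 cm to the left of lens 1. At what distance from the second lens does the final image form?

Lens 1 is diverging, so f₁ = −38.0 cm.
Lens 1: 1/d_i1 = 1/f₁ − 1/d_o1 = 1/(-38.0) − 1/(63.9) = -0.04197, so d_i1 = -23.83 cm.
The intermediate image is 23.83 cm to the left of lens 1 (virtual), which is 28.2 − (-23.83) = 52.03 cm to the left of lens 2, so d_o2 = +52.03 cm.
Lens 2 is diverging, so f₂ = −20.0 cm.
Lens 2: 1/d_i2 = 1/f₂ − 1/d_o2 = 1/(-20.0) − 1/(52.03) = -0.06922, so d_i2 = -14.4 cm.
The final image is virtual, 14.4 cm to the left of lens 2 (overall magnification ≈ 0.10).

14.4 cm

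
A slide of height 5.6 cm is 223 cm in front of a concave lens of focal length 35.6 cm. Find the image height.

For a concave lens, f = -35.6 cm.
1/d_i = 1/f − 1/d_o = 1/(-35.60) − 1/(223) = -0.03257, so d_i = -30.70 cm.
m = −d_i/d_o = +0.1377.
|h_i| = |m|·h_o = 0.1377 × 5.6 = 0.771 cm. The image is virtual, upright and reduced, on the same side as the object.

0.771 cm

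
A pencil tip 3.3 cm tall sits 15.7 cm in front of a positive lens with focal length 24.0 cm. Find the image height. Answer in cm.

1/d_i = 1/f − 1/d_o = 1/(24.00) − 1/(15.7) = -0.02203, so d_i = -45.40 cm.
m = −d_i/d_o = +2.892.
|h_i| = |m|·h_o = 2.892 × 3.3 = 9.54 cm. The image is virtual, upright and enlarged, on the same side as the object.

9.54 cm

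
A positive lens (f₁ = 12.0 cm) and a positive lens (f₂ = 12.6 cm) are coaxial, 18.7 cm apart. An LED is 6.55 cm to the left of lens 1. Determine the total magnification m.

m = -1.35

Lens 1: 1/d_i1 = 1/(12.0) − 1/(6.55) = -0.06934, so d_i1 = -14.42 cm; m₁ = −d_i1/d_o1 = +2.202.
d_o2 = 18.7 − (-14.42) = 33.12 cm.
Lens 2: 1/d_i2 = 1/(12.6) − 1/(33.12) = 0.04917, so d_i2 = 20.34 cm; m₂ = −d_i2/d_o2 = -0.6140.
m = m₁·m₂ = (+2.202)(-0.6140) = -1.35.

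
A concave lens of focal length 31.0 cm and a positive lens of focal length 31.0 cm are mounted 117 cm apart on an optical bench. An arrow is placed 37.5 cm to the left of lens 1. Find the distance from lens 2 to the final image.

40.3 cm

Lens 1 is diverging, so f₁ = −31.0 cm.
Lens 1: 1/d_i1 = 1/f₁ − 1/d_o1 = 1/(-31.0) − 1/(37.5) = -0.05892, so d_i1 = -16.97 cm.
The intermediate image is 16.97 cm to the left of lens 1 (virtual), which is 117 − (-16.97) = 134.0 cm to the left of lens 2, so d_o2 = +134.0 cm.
Lens 2: 1/d_i2 = 1/f₂ − 1/d_o2 = 1/(31.0) − 1/(134.0) = 0.02480, so d_i2 = 40.3 cm.
The final image is real, 40.3 cm to the right of lens 2 (overall magnification ≈ -0.14).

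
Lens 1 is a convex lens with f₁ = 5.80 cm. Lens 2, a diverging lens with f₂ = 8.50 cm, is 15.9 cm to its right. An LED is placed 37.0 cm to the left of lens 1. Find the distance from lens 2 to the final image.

Lens 1: 1/d_i1 = 1/f₁ − 1/d_o1 = 1/(5.80) − 1/(37.0) = 0.1454, so d_i1 = 6.878 cm.
The intermediate image is 6.878 cm to the right of lens 1, which is 15.9 − (6.878) = 9.022 cm to the left of lens 2, so d_o2 = +9.022 cm.
Lens 2 is diverging, so f₂ = −8.50 cm.
Lens 2: 1/d_i2 = 1/f₂ − 1/d_o2 = 1/(-8.50) − 1/(9.022) = -0.2285, so d_i2 = -4.38 cm.
The final image is virtual, 4.38 cm to the left of lens 2 (overall magnification ≈ -0.090).

4.38 cm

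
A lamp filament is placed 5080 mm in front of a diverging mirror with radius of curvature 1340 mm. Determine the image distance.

f = R/2 = 1340/2 = 670.0 mm; for a diverging mirror, f = -670.0 mm.
Mirror equation: 1/s_i = 1/f − 1/s_o = 1/(-670.0) − 1/(5080) = -0.001493 − 0.0001969 = -0.001689, so s_i = -592 mm.
The image is virtual, upright and reduced, behind the mirror.

592 mm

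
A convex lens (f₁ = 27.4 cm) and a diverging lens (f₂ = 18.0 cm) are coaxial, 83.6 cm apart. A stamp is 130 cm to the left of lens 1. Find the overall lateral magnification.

m = -0.0719

Lens 1: 1/d_i1 = 1/(27.4) − 1/(130) = 0.02880, so d_i1 = 34.72 cm; m₁ = −d_i1/d_o1 = -0.2671.
d_o2 = 83.6 − (34.72) = 48.88 cm.
f₂ = −18.0 cm (diverging).
Lens 2: 1/d_i2 = 1/(-18.0) − 1/(48.88) = -0.07601, so d_i2 = -13.16 cm; m₂ = −d_i2/d_o2 = +0.2691.
m = m₁·m₂ = (-0.2671)(+0.2691) = -0.0719.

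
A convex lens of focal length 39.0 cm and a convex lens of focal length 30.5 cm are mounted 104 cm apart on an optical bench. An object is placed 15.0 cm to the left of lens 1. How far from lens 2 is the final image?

Lens 1: 1/d_i1 = 1/f₁ − 1/d_o1 = 1/(39.0) − 1/(15.0) = -0.04103, so d_i1 = -24.38 cm.
The intermediate image is 24.38 cm to the left of lens 1 (virtual), which is 104 − (-24.38) = 128.4 cm to the left of lens 2, so d_o2 = +128.4 cm.
Lens 2: 1/d_i2 = 1/f₂ − 1/d_o2 = 1/(30.5) − 1/(128.4) = 0.02500, so d_i2 = 40.0 cm.
The final image is real, 40.0 cm to the right of lens 2 (overall magnification ≈ -0.51).

40.0 cm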